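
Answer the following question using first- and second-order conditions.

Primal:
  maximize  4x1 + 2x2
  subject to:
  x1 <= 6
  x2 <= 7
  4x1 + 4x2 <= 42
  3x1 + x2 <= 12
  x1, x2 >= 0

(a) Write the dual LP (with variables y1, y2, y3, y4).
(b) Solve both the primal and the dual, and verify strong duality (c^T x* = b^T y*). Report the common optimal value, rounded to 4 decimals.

The standard primal-dual pair for 'max c^T x s.t. A x <= b, x >= 0' is:
  Dual:  min b^T y  s.t.  A^T y >= c,  y >= 0.

So the dual LP is:
  minimize  6y1 + 7y2 + 42y3 + 12y4
  subject to:
    y1 + 4y3 + 3y4 >= 4
    y2 + 4y3 + y4 >= 2
    y1, y2, y3, y4 >= 0

Solving the primal: x* = (1.6667, 7).
  primal value c^T x* = 20.6667.
Solving the dual: y* = (0, 0.6667, 0, 1.3333).
  dual value b^T y* = 20.6667.
Strong duality: c^T x* = b^T y*. Confirmed.

20.6667


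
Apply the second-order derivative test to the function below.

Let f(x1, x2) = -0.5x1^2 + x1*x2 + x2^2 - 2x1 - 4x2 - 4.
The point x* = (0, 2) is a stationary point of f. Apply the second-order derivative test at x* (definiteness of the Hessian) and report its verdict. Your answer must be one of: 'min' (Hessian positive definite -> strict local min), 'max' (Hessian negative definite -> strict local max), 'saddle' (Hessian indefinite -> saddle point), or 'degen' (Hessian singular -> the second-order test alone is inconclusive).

Compute the Hessian H = grad^2 f:
  H = [[-1, 1], [1, 2]]
Verify stationarity: grad f(x*) = H x* + g = (0, 0).
Eigenvalues of H: -1.3028, 2.3028.
Eigenvalues have mixed signs, so H is indefinite -> x* is a saddle point.

saddle


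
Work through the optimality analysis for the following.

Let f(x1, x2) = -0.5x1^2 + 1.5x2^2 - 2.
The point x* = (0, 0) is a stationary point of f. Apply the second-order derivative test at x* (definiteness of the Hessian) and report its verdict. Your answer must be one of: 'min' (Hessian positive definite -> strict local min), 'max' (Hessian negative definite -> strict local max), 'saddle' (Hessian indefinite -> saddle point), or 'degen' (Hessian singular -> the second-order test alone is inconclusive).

Compute the Hessian H = grad^2 f:
  H = [[-1, 0], [0, 3]]
Verify stationarity: grad f(x*) = H x* + g = (0, 0).
Eigenvalues of H: -1, 3.
Eigenvalues have mixed signs, so H is indefinite -> x* is a saddle point.

saddle


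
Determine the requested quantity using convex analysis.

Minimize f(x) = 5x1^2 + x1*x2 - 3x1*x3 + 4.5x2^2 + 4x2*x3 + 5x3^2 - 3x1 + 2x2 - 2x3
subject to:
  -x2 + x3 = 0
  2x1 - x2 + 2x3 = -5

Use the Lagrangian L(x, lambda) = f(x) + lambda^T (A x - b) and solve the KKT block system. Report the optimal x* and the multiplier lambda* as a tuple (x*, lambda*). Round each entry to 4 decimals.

Form the Lagrangian:
  L(x, lambda) = (1/2) x^T Q x + c^T x + lambda^T (A x - b)
Stationarity (grad_x L = 0): Q x + c + A^T lambda = 0.
Primal feasibility: A x = b.

This gives the KKT block system:
  [ Q   A^T ] [ x     ]   [-c ]
  [ A    0  ] [ lambda ] = [ b ]

Solving the linear system:
  x*      = (-2.1984, -0.6032, -0.6032)
  lambda* = (-19.9286, 11.8889)
  f(x*)   = 33.0198

x* = (-2.1984, -0.6032, -0.6032), lambda* = (-19.9286, 11.8889)


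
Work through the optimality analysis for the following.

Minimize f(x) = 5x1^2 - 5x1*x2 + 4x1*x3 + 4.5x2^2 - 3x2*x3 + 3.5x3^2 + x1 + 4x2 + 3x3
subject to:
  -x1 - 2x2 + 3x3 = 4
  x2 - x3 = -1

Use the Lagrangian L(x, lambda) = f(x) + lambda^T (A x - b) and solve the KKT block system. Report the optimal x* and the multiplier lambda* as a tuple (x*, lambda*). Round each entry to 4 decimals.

Form the Lagrangian:
  L(x, lambda) = (1/2) x^T Q x + c^T x + lambda^T (A x - b)
Stationarity (grad_x L = 0): Q x + c + A^T lambda = 0.
Primal feasibility: A x = b.

This gives the KKT block system:
  [ Q   A^T ] [ x     ]   [-c ]
  [ A    0  ] [ lambda ] = [ b ]

Solving the linear system:
  x*      = (-1.3889, -0.3889, 0.6111)
  lambda* = (-8.5, -22.6111)
  f(x*)   = 5.1389

x* = (-1.3889, -0.3889, 0.6111), lambda* = (-8.5, -22.6111)


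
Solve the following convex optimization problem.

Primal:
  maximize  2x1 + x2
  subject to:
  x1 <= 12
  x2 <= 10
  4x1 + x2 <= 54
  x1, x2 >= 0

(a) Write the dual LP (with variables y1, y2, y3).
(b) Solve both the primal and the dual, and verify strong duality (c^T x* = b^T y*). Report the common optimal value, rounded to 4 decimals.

The standard primal-dual pair for 'max c^T x s.t. A x <= b, x >= 0' is:
  Dual:  min b^T y  s.t.  A^T y >= c,  y >= 0.

So the dual LP is:
  minimize  12y1 + 10y2 + 54y3
  subject to:
    y1 + 4y3 >= 2
    y2 + y3 >= 1
    y1, y2, y3 >= 0

Solving the primal: x* = (11, 10).
  primal value c^T x* = 32.
Solving the dual: y* = (0, 0.5, 0.5).
  dual value b^T y* = 32.
Strong duality: c^T x* = b^T y*. Confirmed.

32


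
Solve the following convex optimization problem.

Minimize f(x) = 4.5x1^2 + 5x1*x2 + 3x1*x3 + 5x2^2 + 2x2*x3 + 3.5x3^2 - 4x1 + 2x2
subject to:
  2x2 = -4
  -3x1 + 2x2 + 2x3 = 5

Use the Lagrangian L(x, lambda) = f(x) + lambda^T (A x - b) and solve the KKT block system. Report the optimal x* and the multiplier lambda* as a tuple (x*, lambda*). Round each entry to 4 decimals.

Form the Lagrangian:
  L(x, lambda) = (1/2) x^T Q x + c^T x + lambda^T (A x - b)
Stationarity (grad_x L = 0): Q x + c + A^T lambda = 0.
Primal feasibility: A x = b.

This gives the KKT block system:
  [ Q   A^T ] [ x     ]   [-c ]
  [ A    0  ] [ lambda ] = [ b ]

Solving the linear system:
  x*      = (-1.2074, -2, 2.6889)
  lambda* = (14.9296, -5.6)
  f(x*)   = 44.2741

x* = (-1.2074, -2, 2.6889), lambda* = (14.9296, -5.6)


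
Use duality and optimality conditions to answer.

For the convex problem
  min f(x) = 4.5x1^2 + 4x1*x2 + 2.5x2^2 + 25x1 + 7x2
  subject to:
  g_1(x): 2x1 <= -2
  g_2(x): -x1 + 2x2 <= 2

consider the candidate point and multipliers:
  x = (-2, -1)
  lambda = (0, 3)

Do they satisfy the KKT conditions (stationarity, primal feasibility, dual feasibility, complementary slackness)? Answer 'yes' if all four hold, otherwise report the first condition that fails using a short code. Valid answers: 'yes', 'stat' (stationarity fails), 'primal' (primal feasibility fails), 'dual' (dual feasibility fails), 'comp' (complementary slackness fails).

Gradient of f: grad f(x) = Q x + c = (3, -6)
Constraint values g_i(x) = a_i^T x - b_i:
  g_1((-2, -1)) = -2
  g_2((-2, -1)) = -2
Stationarity residual: grad f(x) + sum_i lambda_i a_i = (0, 0)
  -> stationarity OK
Primal feasibility (all g_i <= 0): OK
Dual feasibility (all lambda_i >= 0): OK
Complementary slackness (lambda_i * g_i(x) = 0 for all i): FAILS

Verdict: the first failing condition is complementary_slackness -> comp.

comp


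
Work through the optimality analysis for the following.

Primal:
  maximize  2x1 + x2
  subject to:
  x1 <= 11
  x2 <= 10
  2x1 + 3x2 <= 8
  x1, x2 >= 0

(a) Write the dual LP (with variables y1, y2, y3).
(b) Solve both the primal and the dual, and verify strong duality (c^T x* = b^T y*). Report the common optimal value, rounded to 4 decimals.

The standard primal-dual pair for 'max c^T x s.t. A x <= b, x >= 0' is:
  Dual:  min b^T y  s.t.  A^T y >= c,  y >= 0.

So the dual LP is:
  minimize  11y1 + 10y2 + 8y3
  subject to:
    y1 + 2y3 >= 2
    y2 + 3y3 >= 1
    y1, y2, y3 >= 0

Solving the primal: x* = (4, 0).
  primal value c^T x* = 8.
Solving the dual: y* = (0, 0, 1).
  dual value b^T y* = 8.
Strong duality: c^T x* = b^T y*. Confirmed.

8


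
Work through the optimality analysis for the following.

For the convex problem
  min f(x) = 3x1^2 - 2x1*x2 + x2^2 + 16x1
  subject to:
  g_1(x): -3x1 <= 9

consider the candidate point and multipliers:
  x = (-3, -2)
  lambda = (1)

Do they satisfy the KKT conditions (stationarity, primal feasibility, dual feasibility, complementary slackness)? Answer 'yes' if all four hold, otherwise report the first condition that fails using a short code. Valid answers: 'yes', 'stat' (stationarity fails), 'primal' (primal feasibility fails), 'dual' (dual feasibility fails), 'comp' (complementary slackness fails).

Gradient of f: grad f(x) = Q x + c = (2, 2)
Constraint values g_i(x) = a_i^T x - b_i:
  g_1((-3, -2)) = 0
Stationarity residual: grad f(x) + sum_i lambda_i a_i = (-1, 2)
  -> stationarity FAILS
Primal feasibility (all g_i <= 0): OK
Dual feasibility (all lambda_i >= 0): OK
Complementary slackness (lambda_i * g_i(x) = 0 for all i): OK

Verdict: the first failing condition is stationarity -> stat.

stat


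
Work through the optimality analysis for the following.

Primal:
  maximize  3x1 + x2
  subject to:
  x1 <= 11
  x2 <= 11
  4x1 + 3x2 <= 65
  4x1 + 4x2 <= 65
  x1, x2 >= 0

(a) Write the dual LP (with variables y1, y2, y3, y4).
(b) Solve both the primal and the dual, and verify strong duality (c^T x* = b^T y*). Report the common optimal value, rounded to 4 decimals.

The standard primal-dual pair for 'max c^T x s.t. A x <= b, x >= 0' is:
  Dual:  min b^T y  s.t.  A^T y >= c,  y >= 0.

So the dual LP is:
  minimize  11y1 + 11y2 + 65y3 + 65y4
  subject to:
    y1 + 4y3 + 4y4 >= 3
    y2 + 3y3 + 4y4 >= 1
    y1, y2, y3, y4 >= 0

Solving the primal: x* = (11, 5.25).
  primal value c^T x* = 38.25.
Solving the dual: y* = (2, 0, 0, 0.25).
  dual value b^T y* = 38.25.
Strong duality: c^T x* = b^T y*. Confirmed.

38.25


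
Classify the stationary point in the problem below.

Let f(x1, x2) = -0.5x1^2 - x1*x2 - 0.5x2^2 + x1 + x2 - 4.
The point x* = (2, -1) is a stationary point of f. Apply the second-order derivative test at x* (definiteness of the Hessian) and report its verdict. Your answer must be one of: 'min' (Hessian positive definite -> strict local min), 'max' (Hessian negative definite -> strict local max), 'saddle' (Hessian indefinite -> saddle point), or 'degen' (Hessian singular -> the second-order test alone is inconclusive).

Compute the Hessian H = grad^2 f:
  H = [[-1, -1], [-1, -1]]
Verify stationarity: grad f(x*) = H x* + g = (0, 0).
Eigenvalues of H: -2, 0.
H has a zero eigenvalue (singular; negative semidefinite but not definite), so H is neither positive definite, negative definite, nor indefinite. The second-order test alone is inconclusive -> degen.
(Indeed, f is constant along the null direction of H through x*, so x* is not a strict local extremum.)

degen


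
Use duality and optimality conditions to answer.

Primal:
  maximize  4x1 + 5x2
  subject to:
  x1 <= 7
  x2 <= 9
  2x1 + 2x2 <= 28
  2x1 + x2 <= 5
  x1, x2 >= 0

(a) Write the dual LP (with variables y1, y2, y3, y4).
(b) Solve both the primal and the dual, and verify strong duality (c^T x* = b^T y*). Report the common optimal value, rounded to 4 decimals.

The standard primal-dual pair for 'max c^T x s.t. A x <= b, x >= 0' is:
  Dual:  min b^T y  s.t.  A^T y >= c,  y >= 0.

So the dual LP is:
  minimize  7y1 + 9y2 + 28y3 + 5y4
  subject to:
    y1 + 2y3 + 2y4 >= 4
    y2 + 2y3 + y4 >= 5
    y1, y2, y3, y4 >= 0

Solving the primal: x* = (0, 5).
  primal value c^T x* = 25.
Solving the dual: y* = (0, 0, 0, 5).
  dual value b^T y* = 25.
Strong duality: c^T x* = b^T y*. Confirmed.

25


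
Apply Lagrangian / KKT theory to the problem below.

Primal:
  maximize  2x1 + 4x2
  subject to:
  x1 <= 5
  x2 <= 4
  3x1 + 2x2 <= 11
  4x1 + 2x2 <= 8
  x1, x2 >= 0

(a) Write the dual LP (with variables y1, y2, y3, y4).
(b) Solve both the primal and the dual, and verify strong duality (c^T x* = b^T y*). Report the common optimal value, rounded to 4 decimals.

The standard primal-dual pair for 'max c^T x s.t. A x <= b, x >= 0' is:
  Dual:  min b^T y  s.t.  A^T y >= c,  y >= 0.

So the dual LP is:
  minimize  5y1 + 4y2 + 11y3 + 8y4
  subject to:
    y1 + 3y3 + 4y4 >= 2
    y2 + 2y3 + 2y4 >= 4
    y1, y2, y3, y4 >= 0

Solving the primal: x* = (0, 4).
  primal value c^T x* = 16.
Solving the dual: y* = (0, 3, 0, 0.5).
  dual value b^T y* = 16.
Strong duality: c^T x* = b^T y*. Confirmed.

16


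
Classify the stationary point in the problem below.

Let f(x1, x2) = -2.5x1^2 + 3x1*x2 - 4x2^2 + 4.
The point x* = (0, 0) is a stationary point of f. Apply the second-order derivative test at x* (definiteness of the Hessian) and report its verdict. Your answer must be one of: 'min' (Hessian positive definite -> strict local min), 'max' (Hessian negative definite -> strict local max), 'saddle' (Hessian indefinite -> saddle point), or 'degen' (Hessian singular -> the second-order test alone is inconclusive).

Compute the Hessian H = grad^2 f:
  H = [[-5, 3], [3, -8]]
Verify stationarity: grad f(x*) = H x* + g = (0, 0).
Eigenvalues of H: -9.8541, -3.1459.
Both eigenvalues < 0, so H is negative definite -> x* is a strict local max.

max


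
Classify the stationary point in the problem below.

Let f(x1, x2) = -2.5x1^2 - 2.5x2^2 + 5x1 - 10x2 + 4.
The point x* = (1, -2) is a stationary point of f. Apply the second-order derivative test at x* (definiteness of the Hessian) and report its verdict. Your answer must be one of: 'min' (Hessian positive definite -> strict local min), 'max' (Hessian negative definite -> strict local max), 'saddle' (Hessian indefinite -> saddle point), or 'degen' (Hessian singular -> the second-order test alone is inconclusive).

Compute the Hessian H = grad^2 f:
  H = [[-5, 0], [0, -5]]
Verify stationarity: grad f(x*) = H x* + g = (0, 0).
Eigenvalues of H: -5, -5.
Both eigenvalues < 0, so H is negative definite -> x* is a strict local max.

max


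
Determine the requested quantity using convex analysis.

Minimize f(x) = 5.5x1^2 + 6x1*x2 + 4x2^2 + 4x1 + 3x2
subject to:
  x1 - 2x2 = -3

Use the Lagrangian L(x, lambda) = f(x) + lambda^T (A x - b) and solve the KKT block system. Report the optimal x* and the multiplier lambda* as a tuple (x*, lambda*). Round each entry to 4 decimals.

Form the Lagrangian:
  L(x, lambda) = (1/2) x^T Q x + c^T x + lambda^T (A x - b)
Stationarity (grad_x L = 0): Q x + c + A^T lambda = 0.
Primal feasibility: A x = b.

This gives the KKT block system:
  [ Q   A^T ] [ x     ]   [-c ]
  [ A    0  ] [ lambda ] = [ b ]

Solving the linear system:
  x*      = (-1.0789, 0.9605)
  lambda* = (2.1053)
  f(x*)   = 2.4408

x* = (-1.0789, 0.9605), lambda* = (2.1053)


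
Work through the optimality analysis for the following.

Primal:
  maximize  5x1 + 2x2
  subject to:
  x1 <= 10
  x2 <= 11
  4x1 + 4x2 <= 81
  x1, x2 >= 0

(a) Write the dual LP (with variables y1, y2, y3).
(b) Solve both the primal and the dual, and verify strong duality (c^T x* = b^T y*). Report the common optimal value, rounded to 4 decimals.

The standard primal-dual pair for 'max c^T x s.t. A x <= b, x >= 0' is:
  Dual:  min b^T y  s.t.  A^T y >= c,  y >= 0.

So the dual LP is:
  minimize  10y1 + 11y2 + 81y3
  subject to:
    y1 + 4y3 >= 5
    y2 + 4y3 >= 2
    y1, y2, y3 >= 0

Solving the primal: x* = (10, 10.25).
  primal value c^T x* = 70.5.
Solving the dual: y* = (3, 0, 0.5).
  dual value b^T y* = 70.5.
Strong duality: c^T x* = b^T y*. Confirmed.

70.5


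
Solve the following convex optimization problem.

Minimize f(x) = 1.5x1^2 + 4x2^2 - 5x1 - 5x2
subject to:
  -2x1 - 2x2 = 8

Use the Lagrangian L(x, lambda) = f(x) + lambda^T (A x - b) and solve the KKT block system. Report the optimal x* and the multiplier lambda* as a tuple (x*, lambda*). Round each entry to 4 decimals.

Form the Lagrangian:
  L(x, lambda) = (1/2) x^T Q x + c^T x + lambda^T (A x - b)
Stationarity (grad_x L = 0): Q x + c + A^T lambda = 0.
Primal feasibility: A x = b.

This gives the KKT block system:
  [ Q   A^T ] [ x     ]   [-c ]
  [ A    0  ] [ lambda ] = [ b ]

Solving the linear system:
  x*      = (-2.9091, -1.0909)
  lambda* = (-6.8636)
  f(x*)   = 37.4545

x* = (-2.9091, -1.0909), lambda* = (-6.8636)


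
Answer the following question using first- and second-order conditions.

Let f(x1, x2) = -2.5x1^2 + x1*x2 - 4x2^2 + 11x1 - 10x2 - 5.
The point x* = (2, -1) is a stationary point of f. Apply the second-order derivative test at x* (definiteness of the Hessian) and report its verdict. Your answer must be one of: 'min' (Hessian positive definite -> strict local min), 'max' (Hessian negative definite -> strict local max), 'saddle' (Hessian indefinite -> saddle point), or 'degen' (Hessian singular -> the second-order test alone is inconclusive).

Compute the Hessian H = grad^2 f:
  H = [[-5, 1], [1, -8]]
Verify stationarity: grad f(x*) = H x* + g = (0, 0).
Eigenvalues of H: -8.3028, -4.6972.
Both eigenvalues < 0, so H is negative definite -> x* is a strict local max.

max


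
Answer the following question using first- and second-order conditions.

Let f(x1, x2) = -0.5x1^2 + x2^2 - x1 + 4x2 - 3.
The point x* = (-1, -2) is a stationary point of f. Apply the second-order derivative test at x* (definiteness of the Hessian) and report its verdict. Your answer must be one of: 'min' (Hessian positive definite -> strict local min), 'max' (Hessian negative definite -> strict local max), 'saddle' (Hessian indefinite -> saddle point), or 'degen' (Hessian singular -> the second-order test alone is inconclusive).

Compute the Hessian H = grad^2 f:
  H = [[-1, 0], [0, 2]]
Verify stationarity: grad f(x*) = H x* + g = (0, 0).
Eigenvalues of H: -1, 2.
Eigenvalues have mixed signs, so H is indefinite -> x* is a saddle point.

saddle


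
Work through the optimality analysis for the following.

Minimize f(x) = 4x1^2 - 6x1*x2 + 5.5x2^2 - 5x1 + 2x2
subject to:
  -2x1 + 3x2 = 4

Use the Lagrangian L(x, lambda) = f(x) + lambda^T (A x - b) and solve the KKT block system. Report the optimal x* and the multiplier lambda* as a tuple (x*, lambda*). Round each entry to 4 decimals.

Form the Lagrangian:
  L(x, lambda) = (1/2) x^T Q x + c^T x + lambda^T (A x - b)
Stationarity (grad_x L = 0): Q x + c + A^T lambda = 0.
Primal feasibility: A x = b.

This gives the KKT block system:
  [ Q   A^T ] [ x     ]   [-c ]
  [ A    0  ] [ lambda ] = [ b ]

Solving the linear system:
  x*      = (0.3864, 1.5909)
  lambda* = (-5.7273)
  f(x*)   = 12.0795

x* = (0.3864, 1.5909), lambda* = (-5.7273)


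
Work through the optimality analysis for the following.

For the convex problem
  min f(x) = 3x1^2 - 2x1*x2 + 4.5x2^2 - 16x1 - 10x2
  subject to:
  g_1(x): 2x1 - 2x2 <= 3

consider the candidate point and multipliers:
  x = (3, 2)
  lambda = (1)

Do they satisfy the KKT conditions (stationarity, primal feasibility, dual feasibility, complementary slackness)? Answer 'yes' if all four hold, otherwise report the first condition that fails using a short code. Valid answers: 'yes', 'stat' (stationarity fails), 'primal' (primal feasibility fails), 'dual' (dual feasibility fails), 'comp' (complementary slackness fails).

Gradient of f: grad f(x) = Q x + c = (-2, 2)
Constraint values g_i(x) = a_i^T x - b_i:
  g_1((3, 2)) = -1
Stationarity residual: grad f(x) + sum_i lambda_i a_i = (0, 0)
  -> stationarity OK
Primal feasibility (all g_i <= 0): OK
Dual feasibility (all lambda_i >= 0): OK
Complementary slackness (lambda_i * g_i(x) = 0 for all i): FAILS

Verdict: the first failing condition is complementary_slackness -> comp.

comp


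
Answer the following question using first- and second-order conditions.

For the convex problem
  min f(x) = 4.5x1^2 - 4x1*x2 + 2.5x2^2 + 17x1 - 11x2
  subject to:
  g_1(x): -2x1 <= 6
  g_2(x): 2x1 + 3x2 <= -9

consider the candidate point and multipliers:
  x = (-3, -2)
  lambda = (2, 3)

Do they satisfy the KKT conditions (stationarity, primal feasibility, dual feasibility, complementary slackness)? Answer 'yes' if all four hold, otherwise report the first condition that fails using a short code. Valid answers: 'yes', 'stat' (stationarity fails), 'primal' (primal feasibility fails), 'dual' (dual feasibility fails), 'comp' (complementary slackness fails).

Gradient of f: grad f(x) = Q x + c = (-2, -9)
Constraint values g_i(x) = a_i^T x - b_i:
  g_1((-3, -2)) = 0
  g_2((-3, -2)) = -3
Stationarity residual: grad f(x) + sum_i lambda_i a_i = (0, 0)
  -> stationarity OK
Primal feasibility (all g_i <= 0): OK
Dual feasibility (all lambda_i >= 0): OK
Complementary slackness (lambda_i * g_i(x) = 0 for all i): FAILS

Verdict: the first failing condition is complementary_slackness -> comp.

comp


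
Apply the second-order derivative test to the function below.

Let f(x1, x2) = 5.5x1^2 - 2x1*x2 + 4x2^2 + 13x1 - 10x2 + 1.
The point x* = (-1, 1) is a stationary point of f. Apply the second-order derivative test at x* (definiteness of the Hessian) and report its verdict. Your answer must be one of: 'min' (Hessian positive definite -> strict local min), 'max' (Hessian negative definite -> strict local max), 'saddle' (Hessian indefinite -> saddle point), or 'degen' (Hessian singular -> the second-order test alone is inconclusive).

Compute the Hessian H = grad^2 f:
  H = [[11, -2], [-2, 8]]
Verify stationarity: grad f(x*) = H x* + g = (0, 0).
Eigenvalues of H: 7, 12.
Both eigenvalues > 0, so H is positive definite -> x* is a strict local min.

min


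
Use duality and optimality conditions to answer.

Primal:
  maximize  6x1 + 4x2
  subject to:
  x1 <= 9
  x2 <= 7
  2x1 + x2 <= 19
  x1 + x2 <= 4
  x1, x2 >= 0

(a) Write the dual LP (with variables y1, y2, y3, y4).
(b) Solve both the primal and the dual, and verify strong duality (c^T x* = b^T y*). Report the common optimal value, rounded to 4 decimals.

The standard primal-dual pair for 'max c^T x s.t. A x <= b, x >= 0' is:
  Dual:  min b^T y  s.t.  A^T y >= c,  y >= 0.

So the dual LP is:
  minimize  9y1 + 7y2 + 19y3 + 4y4
  subject to:
    y1 + 2y3 + y4 >= 6
    y2 + y3 + y4 >= 4
    y1, y2, y3, y4 >= 0

Solving the primal: x* = (4, 0).
  primal value c^T x* = 24.
Solving the dual: y* = (0, 0, 0, 6).
  dual value b^T y* = 24.
Strong duality: c^T x* = b^T y*. Confirmed.

24


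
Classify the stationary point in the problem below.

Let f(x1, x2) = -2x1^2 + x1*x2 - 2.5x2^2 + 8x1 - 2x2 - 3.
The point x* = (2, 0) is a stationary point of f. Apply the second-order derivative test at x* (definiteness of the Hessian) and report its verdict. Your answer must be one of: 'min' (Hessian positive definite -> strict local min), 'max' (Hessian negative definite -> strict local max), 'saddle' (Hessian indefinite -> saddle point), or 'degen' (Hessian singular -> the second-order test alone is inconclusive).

Compute the Hessian H = grad^2 f:
  H = [[-4, 1], [1, -5]]
Verify stationarity: grad f(x*) = H x* + g = (0, 0).
Eigenvalues of H: -5.618, -3.382.
Both eigenvalues < 0, so H is negative definite -> x* is a strict local max.

max


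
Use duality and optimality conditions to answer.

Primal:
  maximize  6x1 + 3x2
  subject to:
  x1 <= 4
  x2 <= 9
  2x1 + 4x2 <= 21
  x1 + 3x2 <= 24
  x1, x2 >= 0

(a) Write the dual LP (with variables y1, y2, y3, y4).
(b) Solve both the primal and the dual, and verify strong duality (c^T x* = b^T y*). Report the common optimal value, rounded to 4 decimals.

The standard primal-dual pair for 'max c^T x s.t. A x <= b, x >= 0' is:
  Dual:  min b^T y  s.t.  A^T y >= c,  y >= 0.

So the dual LP is:
  minimize  4y1 + 9y2 + 21y3 + 24y4
  subject to:
    y1 + 2y3 + y4 >= 6
    y2 + 4y3 + 3y4 >= 3
    y1, y2, y3, y4 >= 0

Solving the primal: x* = (4, 3.25).
  primal value c^T x* = 33.75.
Solving the dual: y* = (4.5, 0, 0.75, 0).
  dual value b^T y* = 33.75.
Strong duality: c^T x* = b^T y*. Confirmed.

33.75


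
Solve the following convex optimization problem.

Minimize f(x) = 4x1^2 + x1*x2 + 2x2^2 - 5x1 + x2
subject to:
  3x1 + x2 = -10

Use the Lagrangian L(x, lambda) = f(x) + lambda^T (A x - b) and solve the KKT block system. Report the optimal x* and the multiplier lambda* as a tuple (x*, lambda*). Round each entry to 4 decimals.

Form the Lagrangian:
  L(x, lambda) = (1/2) x^T Q x + c^T x + lambda^T (A x - b)
Stationarity (grad_x L = 0): Q x + c + A^T lambda = 0.
Primal feasibility: A x = b.

This gives the KKT block system:
  [ Q   A^T ] [ x     ]   [-c ]
  [ A    0  ] [ lambda ] = [ b ]

Solving the linear system:
  x*      = (-2.6842, -1.9474)
  lambda* = (9.4737)
  f(x*)   = 53.1053

x* = (-2.6842, -1.9474), lambda* = (9.4737)


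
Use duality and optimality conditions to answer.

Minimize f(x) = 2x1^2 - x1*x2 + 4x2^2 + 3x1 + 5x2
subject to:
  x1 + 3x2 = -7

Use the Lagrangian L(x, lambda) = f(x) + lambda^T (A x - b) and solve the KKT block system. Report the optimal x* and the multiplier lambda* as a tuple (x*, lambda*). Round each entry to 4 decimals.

Form the Lagrangian:
  L(x, lambda) = (1/2) x^T Q x + c^T x + lambda^T (A x - b)
Stationarity (grad_x L = 0): Q x + c + A^T lambda = 0.
Primal feasibility: A x = b.

This gives the KKT block system:
  [ Q   A^T ] [ x     ]   [-c ]
  [ A    0  ] [ lambda ] = [ b ]

Solving the linear system:
  x*      = (-1.78, -1.74)
  lambda* = (2.38)
  f(x*)   = 1.31

x* = (-1.78, -1.74), lambda* = (2.38)


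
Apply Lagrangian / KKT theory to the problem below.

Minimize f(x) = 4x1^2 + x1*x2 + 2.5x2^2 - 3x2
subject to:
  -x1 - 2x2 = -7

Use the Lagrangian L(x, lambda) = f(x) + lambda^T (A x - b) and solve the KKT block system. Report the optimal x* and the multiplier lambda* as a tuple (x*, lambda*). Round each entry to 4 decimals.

Form the Lagrangian:
  L(x, lambda) = (1/2) x^T Q x + c^T x + lambda^T (A x - b)
Stationarity (grad_x L = 0): Q x + c + A^T lambda = 0.
Primal feasibility: A x = b.

This gives the KKT block system:
  [ Q   A^T ] [ x     ]   [-c ]
  [ A    0  ] [ lambda ] = [ b ]

Solving the linear system:
  x*      = (0.4545, 3.2727)
  lambda* = (6.9091)
  f(x*)   = 19.2727

x* = (0.4545, 3.2727), lambda* = (6.9091)


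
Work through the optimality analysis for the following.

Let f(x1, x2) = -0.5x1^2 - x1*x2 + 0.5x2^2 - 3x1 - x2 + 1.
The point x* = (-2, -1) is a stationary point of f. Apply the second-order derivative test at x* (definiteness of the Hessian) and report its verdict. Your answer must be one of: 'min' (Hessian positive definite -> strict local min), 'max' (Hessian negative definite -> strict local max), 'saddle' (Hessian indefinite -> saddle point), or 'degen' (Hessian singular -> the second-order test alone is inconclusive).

Compute the Hessian H = grad^2 f:
  H = [[-1, -1], [-1, 1]]
Verify stationarity: grad f(x*) = H x* + g = (0, 0).
Eigenvalues of H: -1.4142, 1.4142.
Eigenvalues have mixed signs, so H is indefinite -> x* is a saddle point.

saddle


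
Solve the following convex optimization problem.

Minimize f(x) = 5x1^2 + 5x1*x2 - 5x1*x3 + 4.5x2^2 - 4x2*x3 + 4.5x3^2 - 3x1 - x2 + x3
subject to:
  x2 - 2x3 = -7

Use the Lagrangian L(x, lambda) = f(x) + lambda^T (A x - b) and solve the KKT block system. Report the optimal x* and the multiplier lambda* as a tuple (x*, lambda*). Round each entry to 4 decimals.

Form the Lagrangian:
  L(x, lambda) = (1/2) x^T Q x + c^T x + lambda^T (A x - b)
Stationarity (grad_x L = 0): Q x + c + A^T lambda = 0.
Primal feasibility: A x = b.

This gives the KKT block system:
  [ Q   A^T ] [ x     ]   [-c ]
  [ A    0  ] [ lambda ] = [ b ]

Solving the linear system:
  x*      = (2.2906, -0.9623, 3.0189)
  lambda* = (10.283)
  f(x*)   = 34.5453

x* = (2.2906, -0.9623, 3.0189), lambda* = (10.283)


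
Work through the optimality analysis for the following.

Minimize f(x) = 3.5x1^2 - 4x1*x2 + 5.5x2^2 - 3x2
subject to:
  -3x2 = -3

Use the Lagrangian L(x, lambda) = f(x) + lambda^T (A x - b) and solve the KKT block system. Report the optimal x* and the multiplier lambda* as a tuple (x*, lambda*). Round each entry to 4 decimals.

Form the Lagrangian:
  L(x, lambda) = (1/2) x^T Q x + c^T x + lambda^T (A x - b)
Stationarity (grad_x L = 0): Q x + c + A^T lambda = 0.
Primal feasibility: A x = b.

This gives the KKT block system:
  [ Q   A^T ] [ x     ]   [-c ]
  [ A    0  ] [ lambda ] = [ b ]

Solving the linear system:
  x*      = (0.5714, 1)
  lambda* = (1.9048)
  f(x*)   = 1.3571

x* = (0.5714, 1), lambda* = (1.9048)


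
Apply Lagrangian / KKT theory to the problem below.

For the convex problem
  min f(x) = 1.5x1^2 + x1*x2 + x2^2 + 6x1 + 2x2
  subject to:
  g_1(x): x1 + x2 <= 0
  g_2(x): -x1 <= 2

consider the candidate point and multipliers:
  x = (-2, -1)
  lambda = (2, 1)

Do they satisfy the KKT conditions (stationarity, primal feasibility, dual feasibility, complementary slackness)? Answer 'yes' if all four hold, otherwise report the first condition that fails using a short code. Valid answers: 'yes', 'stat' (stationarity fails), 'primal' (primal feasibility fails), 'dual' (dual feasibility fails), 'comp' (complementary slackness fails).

Gradient of f: grad f(x) = Q x + c = (-1, -2)
Constraint values g_i(x) = a_i^T x - b_i:
  g_1((-2, -1)) = -3
  g_2((-2, -1)) = 0
Stationarity residual: grad f(x) + sum_i lambda_i a_i = (0, 0)
  -> stationarity OK
Primal feasibility (all g_i <= 0): OK
Dual feasibility (all lambda_i >= 0): OK
Complementary slackness (lambda_i * g_i(x) = 0 for all i): FAILS

Verdict: the first failing condition is complementary_slackness -> comp.

comp


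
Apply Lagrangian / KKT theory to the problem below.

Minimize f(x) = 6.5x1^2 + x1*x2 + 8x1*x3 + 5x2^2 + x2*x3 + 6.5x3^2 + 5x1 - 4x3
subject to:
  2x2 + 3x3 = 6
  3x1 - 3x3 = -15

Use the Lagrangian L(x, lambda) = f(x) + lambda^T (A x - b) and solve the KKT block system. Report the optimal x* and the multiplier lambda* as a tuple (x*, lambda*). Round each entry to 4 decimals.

Form the Lagrangian:
  L(x, lambda) = (1/2) x^T Q x + c^T x + lambda^T (A x - b)
Stationarity (grad_x L = 0): Q x + c + A^T lambda = 0.
Primal feasibility: A x = b.

This gives the KKT block system:
  [ Q   A^T ] [ x     ]   [-c ]
  [ A    0  ] [ lambda ] = [ b ]

Solving the linear system:
  x*      = (-2.6838, -0.4744, 2.3162)
  lambda* = (2.5556, 3.9444)
  f(x*)   = 10.5748

x* = (-2.6838, -0.4744, 2.3162), lambda* = (2.5556, 3.9444)


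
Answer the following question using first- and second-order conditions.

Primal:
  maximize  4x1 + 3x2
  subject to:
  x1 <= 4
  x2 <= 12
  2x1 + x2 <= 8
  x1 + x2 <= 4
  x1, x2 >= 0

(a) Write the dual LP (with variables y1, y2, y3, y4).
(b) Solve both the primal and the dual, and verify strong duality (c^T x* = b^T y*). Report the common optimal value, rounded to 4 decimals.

The standard primal-dual pair for 'max c^T x s.t. A x <= b, x >= 0' is:
  Dual:  min b^T y  s.t.  A^T y >= c,  y >= 0.

So the dual LP is:
  minimize  4y1 + 12y2 + 8y3 + 4y4
  subject to:
    y1 + 2y3 + y4 >= 4
    y2 + y3 + y4 >= 3
    y1, y2, y3, y4 >= 0

Solving the primal: x* = (4, 0).
  primal value c^T x* = 16.
Solving the dual: y* = (1, 0, 0, 3).
  dual value b^T y* = 16.
Strong duality: c^T x* = b^T y*. Confirmed.

16


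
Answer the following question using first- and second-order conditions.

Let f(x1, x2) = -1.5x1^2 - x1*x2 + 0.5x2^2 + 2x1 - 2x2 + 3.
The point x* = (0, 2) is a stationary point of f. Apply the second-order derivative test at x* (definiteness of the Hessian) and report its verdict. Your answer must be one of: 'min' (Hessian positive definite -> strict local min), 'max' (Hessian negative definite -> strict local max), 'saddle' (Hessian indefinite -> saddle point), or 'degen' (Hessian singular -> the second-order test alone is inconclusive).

Compute the Hessian H = grad^2 f:
  H = [[-3, -1], [-1, 1]]
Verify stationarity: grad f(x*) = H x* + g = (0, 0).
Eigenvalues of H: -3.2361, 1.2361.
Eigenvalues have mixed signs, so H is indefinite -> x* is a saddle point.

saddle


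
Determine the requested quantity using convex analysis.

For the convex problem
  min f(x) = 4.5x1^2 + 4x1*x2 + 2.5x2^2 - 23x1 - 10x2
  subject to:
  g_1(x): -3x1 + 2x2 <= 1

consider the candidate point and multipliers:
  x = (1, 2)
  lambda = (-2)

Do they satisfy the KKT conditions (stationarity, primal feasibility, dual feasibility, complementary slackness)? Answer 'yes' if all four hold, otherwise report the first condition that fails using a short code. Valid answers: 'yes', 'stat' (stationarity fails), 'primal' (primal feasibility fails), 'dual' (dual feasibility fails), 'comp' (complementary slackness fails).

Gradient of f: grad f(x) = Q x + c = (-6, 4)
Constraint values g_i(x) = a_i^T x - b_i:
  g_1((1, 2)) = 0
Stationarity residual: grad f(x) + sum_i lambda_i a_i = (0, 0)
  -> stationarity OK
Primal feasibility (all g_i <= 0): OK
Dual feasibility (all lambda_i >= 0): FAILS
Complementary slackness (lambda_i * g_i(x) = 0 for all i): OK

Verdict: the first failing condition is dual_feasibility -> dual.

dual


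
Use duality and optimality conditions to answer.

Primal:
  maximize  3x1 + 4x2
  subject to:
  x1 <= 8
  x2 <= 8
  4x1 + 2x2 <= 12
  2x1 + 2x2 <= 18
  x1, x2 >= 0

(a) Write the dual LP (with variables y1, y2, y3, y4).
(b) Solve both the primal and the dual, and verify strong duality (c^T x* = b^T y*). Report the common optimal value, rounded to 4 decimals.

The standard primal-dual pair for 'max c^T x s.t. A x <= b, x >= 0' is:
  Dual:  min b^T y  s.t.  A^T y >= c,  y >= 0.

So the dual LP is:
  minimize  8y1 + 8y2 + 12y3 + 18y4
  subject to:
    y1 + 4y3 + 2y4 >= 3
    y2 + 2y3 + 2y4 >= 4
    y1, y2, y3, y4 >= 0

Solving the primal: x* = (0, 6).
  primal value c^T x* = 24.
Solving the dual: y* = (0, 0, 2, 0).
  dual value b^T y* = 24.
Strong duality: c^T x* = b^T y*. Confirmed.

24


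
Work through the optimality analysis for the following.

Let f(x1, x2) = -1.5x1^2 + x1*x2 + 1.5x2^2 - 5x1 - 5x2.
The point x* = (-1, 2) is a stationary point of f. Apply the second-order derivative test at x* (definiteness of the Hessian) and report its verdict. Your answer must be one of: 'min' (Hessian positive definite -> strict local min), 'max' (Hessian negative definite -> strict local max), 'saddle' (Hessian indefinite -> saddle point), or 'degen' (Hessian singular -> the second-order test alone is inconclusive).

Compute the Hessian H = grad^2 f:
  H = [[-3, 1], [1, 3]]
Verify stationarity: grad f(x*) = H x* + g = (0, 0).
Eigenvalues of H: -3.1623, 3.1623.
Eigenvalues have mixed signs, so H is indefinite -> x* is a saddle point.

saddle


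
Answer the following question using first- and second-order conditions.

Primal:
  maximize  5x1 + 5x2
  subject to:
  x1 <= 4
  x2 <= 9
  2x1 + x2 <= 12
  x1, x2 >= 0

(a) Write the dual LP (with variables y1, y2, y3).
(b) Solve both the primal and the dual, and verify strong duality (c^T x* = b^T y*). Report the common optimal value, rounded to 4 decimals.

The standard primal-dual pair for 'max c^T x s.t. A x <= b, x >= 0' is:
  Dual:  min b^T y  s.t.  A^T y >= c,  y >= 0.

So the dual LP is:
  minimize  4y1 + 9y2 + 12y3
  subject to:
    y1 + 2y3 >= 5
    y2 + y3 >= 5
    y1, y2, y3 >= 0

Solving the primal: x* = (1.5, 9).
  primal value c^T x* = 52.5.
Solving the dual: y* = (0, 2.5, 2.5).
  dual value b^T y* = 52.5.
Strong duality: c^T x* = b^T y*. Confirmed.

52.5


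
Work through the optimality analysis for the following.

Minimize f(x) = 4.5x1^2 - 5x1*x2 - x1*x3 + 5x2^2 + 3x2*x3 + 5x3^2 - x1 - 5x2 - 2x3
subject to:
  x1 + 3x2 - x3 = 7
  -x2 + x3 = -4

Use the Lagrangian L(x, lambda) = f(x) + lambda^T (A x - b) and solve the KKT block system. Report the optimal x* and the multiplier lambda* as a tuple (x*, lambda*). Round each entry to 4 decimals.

Form the Lagrangian:
  L(x, lambda) = (1/2) x^T Q x + c^T x + lambda^T (A x - b)
Stationarity (grad_x L = 0): Q x + c + A^T lambda = 0.
Primal feasibility: A x = b.

This gives the KKT block system:
  [ Q   A^T ] [ x     ]   [-c ]
  [ A    0  ] [ lambda ] = [ b ]

Solving the linear system:
  x*      = (-0.186, 1.593, -2.407)
  lambda* = (8.2326, 29.3372)
  f(x*)   = 28.3779

x* = (-0.186, 1.593, -2.407), lambda* = (8.2326, 29.3372)


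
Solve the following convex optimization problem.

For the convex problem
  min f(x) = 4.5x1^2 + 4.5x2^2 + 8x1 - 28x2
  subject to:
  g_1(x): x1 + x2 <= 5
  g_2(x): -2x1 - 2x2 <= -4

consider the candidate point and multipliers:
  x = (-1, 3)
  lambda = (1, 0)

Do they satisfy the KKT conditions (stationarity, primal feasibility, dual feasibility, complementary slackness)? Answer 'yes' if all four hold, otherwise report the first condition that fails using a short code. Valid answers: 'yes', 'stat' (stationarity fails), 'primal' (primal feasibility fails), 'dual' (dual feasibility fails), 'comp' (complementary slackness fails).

Gradient of f: grad f(x) = Q x + c = (-1, -1)
Constraint values g_i(x) = a_i^T x - b_i:
  g_1((-1, 3)) = -3
  g_2((-1, 3)) = 0
Stationarity residual: grad f(x) + sum_i lambda_i a_i = (0, 0)
  -> stationarity OK
Primal feasibility (all g_i <= 0): OK
Dual feasibility (all lambda_i >= 0): OK
Complementary slackness (lambda_i * g_i(x) = 0 for all i): FAILS

Verdict: the first failing condition is complementary_slackness -> comp.

comp


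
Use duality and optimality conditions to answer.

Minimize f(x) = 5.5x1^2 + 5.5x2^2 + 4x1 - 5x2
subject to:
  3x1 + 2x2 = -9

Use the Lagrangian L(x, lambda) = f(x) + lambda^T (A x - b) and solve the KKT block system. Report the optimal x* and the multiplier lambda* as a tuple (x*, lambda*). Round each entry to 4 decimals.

Form the Lagrangian:
  L(x, lambda) = (1/2) x^T Q x + c^T x + lambda^T (A x - b)
Stationarity (grad_x L = 0): Q x + c + A^T lambda = 0.
Primal feasibility: A x = b.

This gives the KKT block system:
  [ Q   A^T ] [ x     ]   [-c ]
  [ A    0  ] [ lambda ] = [ b ]

Solving the linear system:
  x*      = (-2.3986, -0.9021)
  lambda* = (7.4615)
  f(x*)   = 31.035

x* = (-2.3986, -0.9021), lambda* = (7.4615)


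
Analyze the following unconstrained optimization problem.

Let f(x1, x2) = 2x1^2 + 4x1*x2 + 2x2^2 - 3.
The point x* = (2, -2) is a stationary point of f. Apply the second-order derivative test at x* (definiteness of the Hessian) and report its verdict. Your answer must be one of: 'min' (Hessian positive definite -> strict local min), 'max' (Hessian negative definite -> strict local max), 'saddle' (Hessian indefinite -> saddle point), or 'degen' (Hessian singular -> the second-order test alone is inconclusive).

Compute the Hessian H = grad^2 f:
  H = [[4, 4], [4, 4]]
Verify stationarity: grad f(x*) = H x* + g = (0, 0).
Eigenvalues of H: 0, 8.
H has a zero eigenvalue (singular; positive semidefinite but not definite), so H is neither positive definite, negative definite, nor indefinite. The second-order test alone is inconclusive -> degen.
(Indeed, f is constant along the null direction of H through x*, so x* is not a strict local extremum.)

degen


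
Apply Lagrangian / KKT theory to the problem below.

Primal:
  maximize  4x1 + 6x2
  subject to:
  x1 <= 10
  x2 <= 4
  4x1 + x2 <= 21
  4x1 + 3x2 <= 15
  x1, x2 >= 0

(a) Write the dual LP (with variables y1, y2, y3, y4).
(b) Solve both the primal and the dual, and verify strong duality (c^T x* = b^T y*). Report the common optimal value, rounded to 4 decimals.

The standard primal-dual pair for 'max c^T x s.t. A x <= b, x >= 0' is:
  Dual:  min b^T y  s.t.  A^T y >= c,  y >= 0.

So the dual LP is:
  minimize  10y1 + 4y2 + 21y3 + 15y4
  subject to:
    y1 + 4y3 + 4y4 >= 4
    y2 + y3 + 3y4 >= 6
    y1, y2, y3, y4 >= 0

Solving the primal: x* = (0.75, 4).
  primal value c^T x* = 27.
Solving the dual: y* = (0, 3, 0, 1).
  dual value b^T y* = 27.
Strong duality: c^T x* = b^T y*. Confirmed.

27


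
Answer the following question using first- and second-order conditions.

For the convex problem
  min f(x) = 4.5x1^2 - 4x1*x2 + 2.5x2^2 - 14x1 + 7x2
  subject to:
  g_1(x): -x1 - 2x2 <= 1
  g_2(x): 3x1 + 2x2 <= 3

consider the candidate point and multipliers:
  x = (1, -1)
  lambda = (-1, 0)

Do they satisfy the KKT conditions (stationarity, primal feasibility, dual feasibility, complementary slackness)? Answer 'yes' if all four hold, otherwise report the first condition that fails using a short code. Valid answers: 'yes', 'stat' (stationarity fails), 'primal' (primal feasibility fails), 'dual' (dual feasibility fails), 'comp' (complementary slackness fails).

Gradient of f: grad f(x) = Q x + c = (-1, -2)
Constraint values g_i(x) = a_i^T x - b_i:
  g_1((1, -1)) = 0
  g_2((1, -1)) = -2
Stationarity residual: grad f(x) + sum_i lambda_i a_i = (0, 0)
  -> stationarity OK
Primal feasibility (all g_i <= 0): OK
Dual feasibility (all lambda_i >= 0): FAILS
Complementary slackness (lambda_i * g_i(x) = 0 for all i): OK

Verdict: the first failing condition is dual_feasibility -> dual.

dual


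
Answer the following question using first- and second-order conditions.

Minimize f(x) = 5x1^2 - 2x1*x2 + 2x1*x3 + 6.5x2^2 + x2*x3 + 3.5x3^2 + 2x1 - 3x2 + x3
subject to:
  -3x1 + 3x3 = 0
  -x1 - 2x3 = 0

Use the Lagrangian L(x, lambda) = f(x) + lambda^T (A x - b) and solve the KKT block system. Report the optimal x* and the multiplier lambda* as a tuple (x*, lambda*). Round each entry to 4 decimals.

Form the Lagrangian:
  L(x, lambda) = (1/2) x^T Q x + c^T x + lambda^T (A x - b)
Stationarity (grad_x L = 0): Q x + c + A^T lambda = 0.
Primal feasibility: A x = b.

This gives the KKT block system:
  [ Q   A^T ] [ x     ]   [-c ]
  [ A    0  ] [ lambda ] = [ b ]

Solving the linear system:
  x*      = (0, 0.2308, 0)
  lambda* = (0.2051, 0.9231)
  f(x*)   = -0.3462

x* = (0, 0.2308, 0), lambda* = (0.2051, 0.9231)
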